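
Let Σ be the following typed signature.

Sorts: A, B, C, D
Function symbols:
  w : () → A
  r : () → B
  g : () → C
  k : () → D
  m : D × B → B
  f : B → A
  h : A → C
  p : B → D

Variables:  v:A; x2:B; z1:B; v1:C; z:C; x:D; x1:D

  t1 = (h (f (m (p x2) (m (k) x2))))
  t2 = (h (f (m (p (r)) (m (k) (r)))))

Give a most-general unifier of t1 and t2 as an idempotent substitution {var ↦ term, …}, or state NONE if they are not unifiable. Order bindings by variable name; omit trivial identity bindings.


{x2 ↦ (r)}


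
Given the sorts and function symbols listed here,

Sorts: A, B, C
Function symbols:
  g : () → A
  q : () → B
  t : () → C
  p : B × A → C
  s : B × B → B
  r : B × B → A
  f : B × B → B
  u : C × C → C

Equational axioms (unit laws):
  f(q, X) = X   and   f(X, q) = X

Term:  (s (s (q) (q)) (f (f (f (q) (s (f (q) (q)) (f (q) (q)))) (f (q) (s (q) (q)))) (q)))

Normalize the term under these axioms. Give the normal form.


normal form = (s (s (q) (q)) (f (s (q) (q)) (s (q) (q))))

1. (s (s (q) (q)) (f (f (f (q) (s (f (q) (q)) (f (q) (q)))) (f (q) (s (q) (q)))) (q)))  →  (s (s (q) (q)) (f (f (q) (s (f (q) (q)) (f (q) (q)))) (f (q) (s (q) (q)))))
2. (s (s (q) (q)) (f (f (q) (s (f (q) (q)) (f (q) (q)))) (f (q) (s (q) (q)))))  →  (s (s (q) (q)) (f (s (f (q) (q)) (f (q) (q))) (f (q) (s (q) (q)))))
3. (s (s (q) (q)) (f (s (f (q) (q)) (f (q) (q))) (f (q) (s (q) (q)))))  →  (s (s (q) (q)) (f (s (q) (f (q) (q))) (f (q) (s (q) (q)))))
4. (s (s (q) (q)) (f (s (q) (f (q) (q))) (f (q) (s (q) (q)))))  →  (s (s (q) (q)) (f (s (q) (q)) (f (q) (s (q) (q)))))
5. (s (s (q) (q)) (f (s (q) (q)) (f (q) (s (q) (q)))))  →  (s (s (q) (q)) (f (s (q) (q)) (s (q) (q))))


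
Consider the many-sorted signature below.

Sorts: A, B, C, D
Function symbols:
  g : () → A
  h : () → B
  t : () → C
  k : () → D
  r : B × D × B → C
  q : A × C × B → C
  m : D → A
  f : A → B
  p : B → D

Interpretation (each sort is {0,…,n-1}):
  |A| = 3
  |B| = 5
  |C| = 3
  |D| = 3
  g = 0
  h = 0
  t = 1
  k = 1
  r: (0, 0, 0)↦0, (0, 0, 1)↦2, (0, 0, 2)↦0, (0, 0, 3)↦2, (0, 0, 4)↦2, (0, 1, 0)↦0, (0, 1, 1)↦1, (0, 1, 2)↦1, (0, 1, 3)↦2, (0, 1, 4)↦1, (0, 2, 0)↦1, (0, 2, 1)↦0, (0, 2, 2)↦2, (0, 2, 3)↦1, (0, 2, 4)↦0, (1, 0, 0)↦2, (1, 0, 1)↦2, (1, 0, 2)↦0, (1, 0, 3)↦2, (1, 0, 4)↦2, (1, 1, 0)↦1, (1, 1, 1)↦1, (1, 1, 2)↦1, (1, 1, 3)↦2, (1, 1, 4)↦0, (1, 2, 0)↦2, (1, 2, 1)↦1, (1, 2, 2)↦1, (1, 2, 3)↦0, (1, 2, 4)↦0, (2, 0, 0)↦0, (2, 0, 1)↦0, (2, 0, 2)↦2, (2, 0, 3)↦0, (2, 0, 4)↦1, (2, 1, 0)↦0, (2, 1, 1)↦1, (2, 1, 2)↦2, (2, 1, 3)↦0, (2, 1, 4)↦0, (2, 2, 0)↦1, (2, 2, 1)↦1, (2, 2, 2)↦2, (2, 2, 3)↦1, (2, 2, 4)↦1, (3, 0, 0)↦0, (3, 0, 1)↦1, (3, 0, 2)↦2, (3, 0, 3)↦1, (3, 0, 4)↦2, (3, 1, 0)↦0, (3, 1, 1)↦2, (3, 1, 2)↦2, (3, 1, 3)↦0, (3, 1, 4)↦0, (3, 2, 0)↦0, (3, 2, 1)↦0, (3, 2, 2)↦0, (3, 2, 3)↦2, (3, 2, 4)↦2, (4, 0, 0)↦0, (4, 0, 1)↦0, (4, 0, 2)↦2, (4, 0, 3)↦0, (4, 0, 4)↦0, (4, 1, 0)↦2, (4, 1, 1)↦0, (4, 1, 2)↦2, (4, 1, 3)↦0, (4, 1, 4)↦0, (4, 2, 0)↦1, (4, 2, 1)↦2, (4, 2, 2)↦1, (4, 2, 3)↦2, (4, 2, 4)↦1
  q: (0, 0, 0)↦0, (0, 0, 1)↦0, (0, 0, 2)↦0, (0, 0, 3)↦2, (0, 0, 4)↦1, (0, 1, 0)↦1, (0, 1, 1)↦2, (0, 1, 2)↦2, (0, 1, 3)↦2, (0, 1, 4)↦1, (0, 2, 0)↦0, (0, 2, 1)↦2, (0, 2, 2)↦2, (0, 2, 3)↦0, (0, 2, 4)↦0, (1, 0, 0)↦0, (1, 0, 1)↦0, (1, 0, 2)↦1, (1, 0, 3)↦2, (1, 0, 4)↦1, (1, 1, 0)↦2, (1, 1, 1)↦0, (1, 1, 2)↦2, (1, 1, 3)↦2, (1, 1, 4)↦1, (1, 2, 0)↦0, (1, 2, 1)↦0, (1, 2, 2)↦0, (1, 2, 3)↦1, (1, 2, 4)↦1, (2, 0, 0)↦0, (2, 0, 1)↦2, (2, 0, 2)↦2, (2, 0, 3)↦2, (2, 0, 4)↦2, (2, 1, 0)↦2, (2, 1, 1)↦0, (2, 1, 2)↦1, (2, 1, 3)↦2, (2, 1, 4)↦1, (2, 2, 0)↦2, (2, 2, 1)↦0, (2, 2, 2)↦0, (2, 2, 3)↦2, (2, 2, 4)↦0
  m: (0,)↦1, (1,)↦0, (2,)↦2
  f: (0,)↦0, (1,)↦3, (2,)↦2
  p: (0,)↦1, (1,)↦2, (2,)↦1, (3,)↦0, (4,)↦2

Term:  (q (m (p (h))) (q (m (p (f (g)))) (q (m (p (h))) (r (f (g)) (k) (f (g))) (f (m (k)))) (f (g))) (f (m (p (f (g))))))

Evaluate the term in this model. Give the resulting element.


value = 0

  h = 0
  (p (h)) = p(0,) = 1
  (m (p (h))) = m(1,) = 0
  g = 0
  (f (g)) = f(0,) = 0
  (p (f (g))) = p(0,) = 1
  (m (p (f (g)))) = m(1,) = 0
  h = 0
  (p (h)) = p(0,) = 1
  (m (p (h))) = m(1,) = 0
  g = 0
  (f (g)) = f(0,) = 0
  k = 1
  g = 0
  (f (g)) = f(0,) = 0
  (r (f (g)) (k) (f (g))) = r(0, 1, 0) = 0
  k = 1
  (m (k)) = m(1,) = 0
  (f (m (k))) = f(0,) = 0
  (q (m (p (h))) (r (f (g)) (k) (f (g))) (f (m (k)))) = q(0, 0, 0) = 0
  g = 0
  (f (g)) = f(0,) = 0
  (q (m (p (f (g)))) (q (m (p (h))) (r (f (g)) (k) (f (g))) (f (m (k)))) (f (g))) = q(0, 0, 0) = 0
  g = 0
  (f (g)) = f(0,) = 0
  (p (f (g))) = p(0,) = 1
  (m (p (f (g)))) = m(1,) = 0
  (f (m (p (f (g))))) = f(0,) = 0
  (q (m (p (h))) (q (m (p (f (g)))) (q (m (p (h))) (r (f (g)) (k) (f (g))) (f (m (k)))) (f (g))) (f (m (p (f (g)))))) = q(0, 0, 0) = 0


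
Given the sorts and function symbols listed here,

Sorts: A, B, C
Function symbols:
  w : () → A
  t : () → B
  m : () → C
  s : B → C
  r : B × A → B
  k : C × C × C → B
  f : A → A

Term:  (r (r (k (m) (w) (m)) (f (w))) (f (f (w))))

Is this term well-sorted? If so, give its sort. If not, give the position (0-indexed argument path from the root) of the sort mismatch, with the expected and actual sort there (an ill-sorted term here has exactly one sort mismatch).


ill-sorted at position [0, 0, 1]: expected C, got A

      (m) : C
      (w) : A
      (m) : C
    (k (m) (w) (m)) : ✗ arg 1 at [0, 0, 1] has sort A, expected C
      (w) : A
    (f (w)) : A
      (w) : A
    (f (w)) : A
  (f (f (w))) : A


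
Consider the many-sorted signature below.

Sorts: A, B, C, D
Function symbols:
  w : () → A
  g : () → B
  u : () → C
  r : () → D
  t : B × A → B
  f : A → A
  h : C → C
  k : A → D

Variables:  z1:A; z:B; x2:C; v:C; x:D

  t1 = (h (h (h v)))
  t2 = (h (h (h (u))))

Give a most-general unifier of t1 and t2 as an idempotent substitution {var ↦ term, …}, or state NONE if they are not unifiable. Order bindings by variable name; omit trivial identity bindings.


{v ↦ (u)}


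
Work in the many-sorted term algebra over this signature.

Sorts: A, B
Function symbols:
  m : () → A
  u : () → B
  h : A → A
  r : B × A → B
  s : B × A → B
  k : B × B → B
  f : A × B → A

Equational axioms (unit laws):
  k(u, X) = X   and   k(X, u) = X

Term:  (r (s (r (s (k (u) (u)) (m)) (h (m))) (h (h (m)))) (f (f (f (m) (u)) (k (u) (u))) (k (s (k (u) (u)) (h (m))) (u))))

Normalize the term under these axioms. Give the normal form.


1. (r (s (r (s (k (u) (u)) (m)) (h (m))) (h (h (m)))) (f (f (f (m) (u)) (k (u) (u))) (k (s (k (u) (u)) (h (m))) (u))))  →  (r (s (r (s (u) (m)) (h (m))) (h (h (m)))) (f (f (f (m) (u)) (k (u) (u))) (k (s (k (u) (u)) (h (m))) (u))))
2. (r (s (r (s (u) (m)) (h (m))) (h (h (m)))) (f (f (f (m) (u)) (k (u) (u))) (k (s (k (u) (u)) (h (m))) (u))))  →  (r (s (r (s (u) (m)) (h (m))) (h (h (m)))) (f (f (f (m) (u)) (u)) (k (s (k (u) (u)) (h (m))) (u))))
3. (r (s (r (s (u) (m)) (h (m))) (h (h (m)))) (f (f (f (m) (u)) (u)) (k (s (k (u) (u)) (h (m))) (u))))  →  (r (s (r (s (u) (m)) (h (m))) (h (h (m)))) (f (f (f (m) (u)) (u)) (s (k (u) (u)) (h (m)))))
4. (r (s (r (s (u) (m)) (h (m))) (h (h (m)))) (f (f (f (m) (u)) (u)) (s (k (u) (u)) (h (m)))))  →  (r (s (r (s (u) (m)) (h (m))) (h (h (m)))) (f (f (f (m) (u)) (u)) (s (u) (h (m)))))

normal form = (r (s (r (s (u) (m)) (h (m))) (h (h (m)))) (f (f (f (m) (u)) (u)) (s (u) (h (m)))))


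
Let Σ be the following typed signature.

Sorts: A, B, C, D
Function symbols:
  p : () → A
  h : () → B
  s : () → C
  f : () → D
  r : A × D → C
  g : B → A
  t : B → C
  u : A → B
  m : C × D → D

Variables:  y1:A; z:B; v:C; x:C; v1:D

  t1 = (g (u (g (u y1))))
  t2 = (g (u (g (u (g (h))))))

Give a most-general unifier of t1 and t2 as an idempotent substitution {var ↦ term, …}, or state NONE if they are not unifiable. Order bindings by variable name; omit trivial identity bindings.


{y1 ↦ (g (h))}


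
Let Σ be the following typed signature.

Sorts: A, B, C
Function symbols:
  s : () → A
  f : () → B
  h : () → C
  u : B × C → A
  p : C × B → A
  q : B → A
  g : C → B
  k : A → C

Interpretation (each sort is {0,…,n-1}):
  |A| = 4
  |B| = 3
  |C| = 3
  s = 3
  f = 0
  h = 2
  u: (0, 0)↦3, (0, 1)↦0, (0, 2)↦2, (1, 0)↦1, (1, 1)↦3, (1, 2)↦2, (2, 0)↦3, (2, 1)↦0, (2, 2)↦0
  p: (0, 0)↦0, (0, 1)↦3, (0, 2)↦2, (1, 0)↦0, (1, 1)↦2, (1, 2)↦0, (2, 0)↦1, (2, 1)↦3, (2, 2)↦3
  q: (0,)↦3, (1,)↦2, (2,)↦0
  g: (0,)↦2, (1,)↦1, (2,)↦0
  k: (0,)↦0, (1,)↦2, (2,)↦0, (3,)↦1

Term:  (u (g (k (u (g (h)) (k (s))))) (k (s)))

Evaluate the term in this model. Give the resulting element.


  h = 2
  (g (h)) = g(2,) = 0
  s = 3
  (k (s)) = k(3,) = 1
  (u (g (h)) (k (s))) = u(0, 1) = 0
  (k (u (g (h)) (k (s)))) = k(0,) = 0
  (g (k (u (g (h)) (k (s))))) = g(0,) = 2
  s = 3
  (k (s)) = k(3,) = 1
  (u (g (k (u (g (h)) (k (s))))) (k (s))) = u(2, 1) = 0

value = 0


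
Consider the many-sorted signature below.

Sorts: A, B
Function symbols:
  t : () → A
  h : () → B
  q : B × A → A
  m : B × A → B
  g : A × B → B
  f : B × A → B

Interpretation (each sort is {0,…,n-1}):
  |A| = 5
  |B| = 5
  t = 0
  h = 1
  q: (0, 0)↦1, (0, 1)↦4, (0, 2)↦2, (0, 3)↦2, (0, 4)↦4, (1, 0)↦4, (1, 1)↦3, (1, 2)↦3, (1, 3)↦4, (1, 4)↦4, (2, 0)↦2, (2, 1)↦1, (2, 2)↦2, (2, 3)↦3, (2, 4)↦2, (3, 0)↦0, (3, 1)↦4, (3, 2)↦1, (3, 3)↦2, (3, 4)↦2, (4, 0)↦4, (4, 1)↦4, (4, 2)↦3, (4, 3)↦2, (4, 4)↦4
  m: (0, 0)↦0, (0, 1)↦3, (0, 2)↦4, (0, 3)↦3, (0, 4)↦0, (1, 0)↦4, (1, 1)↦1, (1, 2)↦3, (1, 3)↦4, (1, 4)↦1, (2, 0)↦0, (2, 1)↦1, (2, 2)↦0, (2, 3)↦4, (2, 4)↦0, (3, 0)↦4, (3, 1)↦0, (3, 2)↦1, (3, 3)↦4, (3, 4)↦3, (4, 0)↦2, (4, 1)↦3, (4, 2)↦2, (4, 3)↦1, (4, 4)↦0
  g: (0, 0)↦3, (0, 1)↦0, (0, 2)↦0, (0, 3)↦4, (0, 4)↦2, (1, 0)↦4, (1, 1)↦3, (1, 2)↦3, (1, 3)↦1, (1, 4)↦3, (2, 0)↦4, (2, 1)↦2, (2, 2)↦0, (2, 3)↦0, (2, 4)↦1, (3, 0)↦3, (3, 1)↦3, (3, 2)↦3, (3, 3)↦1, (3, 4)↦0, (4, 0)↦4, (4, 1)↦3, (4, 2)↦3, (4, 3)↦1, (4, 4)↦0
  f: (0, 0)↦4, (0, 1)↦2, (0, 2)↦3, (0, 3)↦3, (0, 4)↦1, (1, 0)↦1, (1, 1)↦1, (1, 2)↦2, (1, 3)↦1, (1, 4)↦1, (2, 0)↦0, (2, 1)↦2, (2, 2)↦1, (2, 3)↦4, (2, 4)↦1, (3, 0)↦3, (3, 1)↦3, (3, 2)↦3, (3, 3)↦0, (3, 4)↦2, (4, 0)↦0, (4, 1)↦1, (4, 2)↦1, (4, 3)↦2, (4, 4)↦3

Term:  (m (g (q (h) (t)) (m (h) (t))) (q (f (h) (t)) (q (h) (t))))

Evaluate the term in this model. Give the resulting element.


  h = 1
  t = 0
  (q (h) (t)) = q(1, 0) = 4
  h = 1
  t = 0
  (m (h) (t)) = m(1, 0) = 4
  (g (q (h) (t)) (m (h) (t))) = g(4, 4) = 0
  h = 1
  t = 0
  (f (h) (t)) = f(1, 0) = 1
  h = 1
  t = 0
  (q (h) (t)) = q(1, 0) = 4
  (q (f (h) (t)) (q (h) (t))) = q(1, 4) = 4
  (m (g (q (h) (t)) (m (h) (t))) (q (f (h) (t)) (q (h) (t)))) = m(0, 4) = 0

value = 0


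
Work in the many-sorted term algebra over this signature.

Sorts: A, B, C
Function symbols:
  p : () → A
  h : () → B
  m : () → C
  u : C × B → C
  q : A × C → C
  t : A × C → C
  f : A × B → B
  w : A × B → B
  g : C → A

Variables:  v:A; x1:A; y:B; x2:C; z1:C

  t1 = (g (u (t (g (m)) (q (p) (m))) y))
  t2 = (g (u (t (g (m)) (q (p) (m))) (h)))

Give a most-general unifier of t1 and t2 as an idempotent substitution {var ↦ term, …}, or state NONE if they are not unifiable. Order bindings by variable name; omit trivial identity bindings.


{y ↦ (h)}


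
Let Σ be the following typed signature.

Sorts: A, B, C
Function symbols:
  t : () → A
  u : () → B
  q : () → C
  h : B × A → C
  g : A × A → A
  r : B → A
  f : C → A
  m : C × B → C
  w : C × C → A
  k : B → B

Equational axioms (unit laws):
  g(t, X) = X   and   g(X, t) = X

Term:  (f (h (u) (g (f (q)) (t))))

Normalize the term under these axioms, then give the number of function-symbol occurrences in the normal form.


1. (f (h (u) (g (f (q)) (t))))  →  (f (h (u) (f (q))))
normal form: (f (h (u) (f (q))))

size = 5


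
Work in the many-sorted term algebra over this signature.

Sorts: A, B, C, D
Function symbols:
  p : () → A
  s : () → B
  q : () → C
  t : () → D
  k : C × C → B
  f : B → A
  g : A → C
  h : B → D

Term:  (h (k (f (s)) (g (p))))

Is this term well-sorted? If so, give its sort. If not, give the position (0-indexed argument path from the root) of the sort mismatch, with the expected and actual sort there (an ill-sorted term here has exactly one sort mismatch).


      (s) : B
    (f (s)) : A
      (p) : A
    (g (p)) : C
  (k (f (s)) (g (p))) : ✗ arg 0 at [0, 0] has sort A, expected C

ill-sorted at position [0, 0]: expected C, got A


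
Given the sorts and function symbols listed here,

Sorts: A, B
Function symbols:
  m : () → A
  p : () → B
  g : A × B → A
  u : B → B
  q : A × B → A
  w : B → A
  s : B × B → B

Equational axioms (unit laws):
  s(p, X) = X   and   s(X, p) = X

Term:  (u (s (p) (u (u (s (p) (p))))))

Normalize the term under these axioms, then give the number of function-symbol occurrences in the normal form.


1. (u (s (p) (u (u (s (p) (p))))))  →  (u (u (u (s (p) (p)))))
2. (u (u (u (s (p) (p)))))  →  (u (u (u (p))))
normal form: (u (u (u (p))))

size = 4


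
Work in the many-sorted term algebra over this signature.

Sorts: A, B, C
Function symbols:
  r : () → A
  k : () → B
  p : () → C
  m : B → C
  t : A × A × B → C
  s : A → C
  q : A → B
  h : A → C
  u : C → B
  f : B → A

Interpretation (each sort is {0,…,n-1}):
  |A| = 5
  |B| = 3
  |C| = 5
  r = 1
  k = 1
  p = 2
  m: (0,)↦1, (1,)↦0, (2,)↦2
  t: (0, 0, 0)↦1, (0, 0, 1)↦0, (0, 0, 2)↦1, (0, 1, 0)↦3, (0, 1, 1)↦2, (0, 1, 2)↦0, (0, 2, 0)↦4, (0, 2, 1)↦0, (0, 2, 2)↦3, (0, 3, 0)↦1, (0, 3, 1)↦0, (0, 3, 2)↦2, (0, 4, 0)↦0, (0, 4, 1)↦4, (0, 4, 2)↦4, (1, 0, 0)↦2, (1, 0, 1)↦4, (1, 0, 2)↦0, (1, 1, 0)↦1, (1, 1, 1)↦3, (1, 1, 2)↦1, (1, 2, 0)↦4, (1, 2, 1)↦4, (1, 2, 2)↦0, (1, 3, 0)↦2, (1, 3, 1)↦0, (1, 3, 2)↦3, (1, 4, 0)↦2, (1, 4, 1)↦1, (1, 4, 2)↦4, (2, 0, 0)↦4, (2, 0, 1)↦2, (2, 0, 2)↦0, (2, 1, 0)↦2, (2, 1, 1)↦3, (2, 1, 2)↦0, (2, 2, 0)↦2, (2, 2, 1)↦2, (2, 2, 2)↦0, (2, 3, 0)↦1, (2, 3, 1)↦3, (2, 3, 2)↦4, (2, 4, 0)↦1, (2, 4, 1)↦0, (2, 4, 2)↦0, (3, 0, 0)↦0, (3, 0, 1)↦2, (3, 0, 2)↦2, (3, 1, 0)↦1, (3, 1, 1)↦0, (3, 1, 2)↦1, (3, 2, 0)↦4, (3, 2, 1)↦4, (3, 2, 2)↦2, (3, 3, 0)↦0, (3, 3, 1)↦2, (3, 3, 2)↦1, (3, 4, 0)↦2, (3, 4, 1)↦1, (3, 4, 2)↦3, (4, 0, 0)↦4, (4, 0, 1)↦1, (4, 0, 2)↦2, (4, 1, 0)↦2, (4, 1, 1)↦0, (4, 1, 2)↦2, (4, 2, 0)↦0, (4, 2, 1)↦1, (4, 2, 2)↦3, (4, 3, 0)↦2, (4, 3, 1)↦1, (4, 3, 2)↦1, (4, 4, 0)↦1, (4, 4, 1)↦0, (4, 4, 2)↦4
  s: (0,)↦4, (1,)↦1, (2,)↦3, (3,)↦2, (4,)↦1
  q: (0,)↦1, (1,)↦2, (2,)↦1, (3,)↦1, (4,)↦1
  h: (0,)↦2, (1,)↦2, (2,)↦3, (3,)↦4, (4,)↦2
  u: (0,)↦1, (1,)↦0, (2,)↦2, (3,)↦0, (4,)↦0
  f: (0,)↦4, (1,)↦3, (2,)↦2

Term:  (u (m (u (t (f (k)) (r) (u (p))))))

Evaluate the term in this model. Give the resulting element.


  k = 1
  (f (k)) = f(1,) = 3
  r = 1
  p = 2
  (u (p)) = u(2,) = 2
  (t (f (k)) (r) (u (p))) = t(3, 1, 2) = 1
  (u (t (f (k)) (r) (u (p)))) = u(1,) = 0
  (m (u (t (f (k)) (r) (u (p))))) = m(0,) = 1
  (u (m (u (t (f (k)) (r) (u (p)))))) = u(1,) = 0

value = 0


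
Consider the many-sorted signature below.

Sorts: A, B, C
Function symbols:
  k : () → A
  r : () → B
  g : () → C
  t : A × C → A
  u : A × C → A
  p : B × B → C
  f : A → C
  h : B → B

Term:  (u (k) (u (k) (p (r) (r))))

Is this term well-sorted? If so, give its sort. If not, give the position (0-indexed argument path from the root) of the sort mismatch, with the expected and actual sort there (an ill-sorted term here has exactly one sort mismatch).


  (k) : A
    (k) : A
      (r) : B
      (r) : B
    (p (r) (r)) : C
  (u (k) (p (r) (r))) : A
(u (k) (u (k) (p (r) (r)))) : ✗ arg 1 at [1] has sort A, expected C

ill-sorted at position [1]: expected C, got A


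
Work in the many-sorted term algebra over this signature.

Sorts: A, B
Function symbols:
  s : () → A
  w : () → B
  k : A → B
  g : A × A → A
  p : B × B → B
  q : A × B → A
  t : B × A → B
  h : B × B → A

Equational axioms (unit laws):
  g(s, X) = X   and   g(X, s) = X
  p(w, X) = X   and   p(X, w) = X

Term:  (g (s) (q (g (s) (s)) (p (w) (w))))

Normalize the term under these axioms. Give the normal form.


normal form = (q (s) (w))

1. (g (s) (q (g (s) (s)) (p (w) (w))))  →  (q (g (s) (s)) (p (w) (w)))
2. (q (g (s) (s)) (p (w) (w)))  →  (q (s) (p (w) (w)))
3. (q (s) (p (w) (w)))  →  (q (s) (w))


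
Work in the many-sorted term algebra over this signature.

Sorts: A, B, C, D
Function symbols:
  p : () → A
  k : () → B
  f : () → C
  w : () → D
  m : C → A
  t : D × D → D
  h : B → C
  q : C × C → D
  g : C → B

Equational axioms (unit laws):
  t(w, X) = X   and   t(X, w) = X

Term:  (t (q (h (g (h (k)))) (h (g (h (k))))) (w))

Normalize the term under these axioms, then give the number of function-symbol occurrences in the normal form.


1. (t (q (h (g (h (k)))) (h (g (h (k))))) (w))  →  (q (h (g (h (k)))) (h (g (h (k)))))
normal form: (q (h (g (h (k)))) (h (g (h (k)))))

size = 9


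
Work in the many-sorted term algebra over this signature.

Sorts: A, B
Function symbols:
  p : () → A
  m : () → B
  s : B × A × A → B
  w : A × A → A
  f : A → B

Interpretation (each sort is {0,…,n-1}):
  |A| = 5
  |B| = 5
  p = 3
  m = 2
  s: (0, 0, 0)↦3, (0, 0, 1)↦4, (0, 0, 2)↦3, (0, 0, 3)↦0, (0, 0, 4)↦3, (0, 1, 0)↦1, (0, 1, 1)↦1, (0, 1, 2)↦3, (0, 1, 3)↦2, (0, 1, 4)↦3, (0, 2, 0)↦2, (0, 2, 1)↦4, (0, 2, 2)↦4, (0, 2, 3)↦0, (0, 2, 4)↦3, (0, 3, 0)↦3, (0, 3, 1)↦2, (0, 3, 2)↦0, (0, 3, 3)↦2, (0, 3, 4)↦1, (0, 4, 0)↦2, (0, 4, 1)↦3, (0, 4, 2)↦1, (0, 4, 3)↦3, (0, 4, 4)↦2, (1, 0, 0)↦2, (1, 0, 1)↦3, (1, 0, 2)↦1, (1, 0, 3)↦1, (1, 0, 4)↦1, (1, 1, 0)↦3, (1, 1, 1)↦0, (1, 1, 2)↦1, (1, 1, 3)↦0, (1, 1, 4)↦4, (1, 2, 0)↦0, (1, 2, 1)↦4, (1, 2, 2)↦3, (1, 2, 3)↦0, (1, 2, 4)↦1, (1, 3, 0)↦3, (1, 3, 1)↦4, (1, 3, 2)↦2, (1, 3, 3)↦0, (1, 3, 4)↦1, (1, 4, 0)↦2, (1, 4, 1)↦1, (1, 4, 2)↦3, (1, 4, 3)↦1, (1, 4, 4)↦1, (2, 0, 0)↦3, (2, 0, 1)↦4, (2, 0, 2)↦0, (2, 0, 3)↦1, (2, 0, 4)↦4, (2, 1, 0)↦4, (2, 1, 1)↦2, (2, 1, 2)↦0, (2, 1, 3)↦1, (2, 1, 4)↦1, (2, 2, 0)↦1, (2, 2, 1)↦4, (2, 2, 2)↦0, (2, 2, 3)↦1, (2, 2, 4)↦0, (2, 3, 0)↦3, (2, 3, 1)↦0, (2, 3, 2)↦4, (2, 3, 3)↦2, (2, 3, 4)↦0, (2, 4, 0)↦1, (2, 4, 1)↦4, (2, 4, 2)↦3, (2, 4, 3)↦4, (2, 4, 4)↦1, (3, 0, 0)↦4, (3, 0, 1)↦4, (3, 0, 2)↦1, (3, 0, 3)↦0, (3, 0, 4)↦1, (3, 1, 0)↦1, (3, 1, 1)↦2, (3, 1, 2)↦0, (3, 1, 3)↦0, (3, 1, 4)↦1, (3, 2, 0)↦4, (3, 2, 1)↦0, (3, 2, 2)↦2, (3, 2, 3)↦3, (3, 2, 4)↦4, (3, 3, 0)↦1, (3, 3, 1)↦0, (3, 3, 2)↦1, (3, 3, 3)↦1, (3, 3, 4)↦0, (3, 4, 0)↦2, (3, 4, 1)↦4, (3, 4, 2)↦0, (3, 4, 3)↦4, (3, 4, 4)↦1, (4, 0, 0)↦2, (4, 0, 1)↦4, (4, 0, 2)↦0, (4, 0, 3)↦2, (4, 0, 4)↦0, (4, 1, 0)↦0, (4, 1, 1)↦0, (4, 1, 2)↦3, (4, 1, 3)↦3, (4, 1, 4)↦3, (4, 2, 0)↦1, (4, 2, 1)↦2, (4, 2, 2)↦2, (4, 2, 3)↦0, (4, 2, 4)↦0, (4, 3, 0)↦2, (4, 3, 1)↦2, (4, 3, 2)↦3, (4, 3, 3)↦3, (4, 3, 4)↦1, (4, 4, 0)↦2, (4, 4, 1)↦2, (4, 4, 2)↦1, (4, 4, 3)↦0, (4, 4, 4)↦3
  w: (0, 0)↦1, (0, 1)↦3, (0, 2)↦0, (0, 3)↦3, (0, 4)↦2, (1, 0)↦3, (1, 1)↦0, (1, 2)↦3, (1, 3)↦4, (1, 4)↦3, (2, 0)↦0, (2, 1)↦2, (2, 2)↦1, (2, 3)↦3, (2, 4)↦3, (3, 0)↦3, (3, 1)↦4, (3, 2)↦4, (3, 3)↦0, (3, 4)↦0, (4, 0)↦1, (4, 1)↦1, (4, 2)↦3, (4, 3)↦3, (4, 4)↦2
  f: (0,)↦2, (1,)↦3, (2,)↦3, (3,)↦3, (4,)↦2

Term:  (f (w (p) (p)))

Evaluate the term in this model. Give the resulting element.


value = 2

  p = 3
  p = 3
  (w (p) (p)) = w(3, 3) = 0
  (f (w (p) (p))) = f(0,) = 2


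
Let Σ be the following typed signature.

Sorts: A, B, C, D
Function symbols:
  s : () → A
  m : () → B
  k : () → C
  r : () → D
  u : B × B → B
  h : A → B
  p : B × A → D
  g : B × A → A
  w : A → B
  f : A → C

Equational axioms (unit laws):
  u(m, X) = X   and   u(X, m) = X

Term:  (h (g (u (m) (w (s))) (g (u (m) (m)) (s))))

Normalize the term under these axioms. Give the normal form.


1. (h (g (u (m) (w (s))) (g (u (m) (m)) (s))))  →  (h (g (w (s)) (g (u (m) (m)) (s))))
2. (h (g (w (s)) (g (u (m) (m)) (s))))  →  (h (g (w (s)) (g (m) (s))))

normal form = (h (g (w (s)) (g (m) (s))))


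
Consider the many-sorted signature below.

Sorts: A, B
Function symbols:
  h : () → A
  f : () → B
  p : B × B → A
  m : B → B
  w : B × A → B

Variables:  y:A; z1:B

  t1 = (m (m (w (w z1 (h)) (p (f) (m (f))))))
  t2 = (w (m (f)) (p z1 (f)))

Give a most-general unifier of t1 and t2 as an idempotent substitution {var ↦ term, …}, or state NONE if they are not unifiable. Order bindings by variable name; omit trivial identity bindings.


head clash or occurs-check failure — not unifiable

NONE (not unifiable)


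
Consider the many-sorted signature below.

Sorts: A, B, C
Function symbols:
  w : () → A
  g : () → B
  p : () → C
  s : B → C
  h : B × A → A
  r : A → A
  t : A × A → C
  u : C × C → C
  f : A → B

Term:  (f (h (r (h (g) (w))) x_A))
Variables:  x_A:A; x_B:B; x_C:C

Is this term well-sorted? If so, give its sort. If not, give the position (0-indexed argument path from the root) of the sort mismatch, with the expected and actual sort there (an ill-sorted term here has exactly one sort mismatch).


ill-sorted at position [0, 0]: expected B, got A

        (g) : B
        (w) : A
      (h (g) (w)) : A
    (r (h (g) (w))) : A
    x_A : A
  (h (r (h (g) (w))) x_A) : ✗ arg 0 at [0, 0] has sort A, expected B


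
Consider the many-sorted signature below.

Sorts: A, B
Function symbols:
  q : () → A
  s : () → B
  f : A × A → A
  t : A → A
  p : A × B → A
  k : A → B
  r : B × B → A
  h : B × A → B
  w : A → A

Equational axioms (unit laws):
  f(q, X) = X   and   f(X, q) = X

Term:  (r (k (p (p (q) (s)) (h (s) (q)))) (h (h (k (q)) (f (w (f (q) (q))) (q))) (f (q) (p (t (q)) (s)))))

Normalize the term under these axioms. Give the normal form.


normal form = (r (k (p (p (q) (s)) (h (s) (q)))) (h (h (k (q)) (w (q))) (p (t (q)) (s))))

1. (r (k (p (p (q) (s)) (h (s) (q)))) (h (h (k (q)) (f (w (f (q) (q))) (q))) (f (q) (p (t (q)) (s)))))  →  (r (k (p (p (q) (s)) (h (s) (q)))) (h (h (k (q)) (w (f (q) (q)))) (f (q) (p (t (q)) (s)))))
2. (r (k (p (p (q) (s)) (h (s) (q)))) (h (h (k (q)) (w (f (q) (q)))) (f (q) (p (t (q)) (s)))))  →  (r (k (p (p (q) (s)) (h (s) (q)))) (h (h (k (q)) (w (q))) (f (q) (p (t (q)) (s)))))
3. (r (k (p (p (q) (s)) (h (s) (q)))) (h (h (k (q)) (w (q))) (f (q) (p (t (q)) (s)))))  →  (r (k (p (p (q) (s)) (h (s) (q)))) (h (h (k (q)) (w (q))) (p (t (q)) (s))))


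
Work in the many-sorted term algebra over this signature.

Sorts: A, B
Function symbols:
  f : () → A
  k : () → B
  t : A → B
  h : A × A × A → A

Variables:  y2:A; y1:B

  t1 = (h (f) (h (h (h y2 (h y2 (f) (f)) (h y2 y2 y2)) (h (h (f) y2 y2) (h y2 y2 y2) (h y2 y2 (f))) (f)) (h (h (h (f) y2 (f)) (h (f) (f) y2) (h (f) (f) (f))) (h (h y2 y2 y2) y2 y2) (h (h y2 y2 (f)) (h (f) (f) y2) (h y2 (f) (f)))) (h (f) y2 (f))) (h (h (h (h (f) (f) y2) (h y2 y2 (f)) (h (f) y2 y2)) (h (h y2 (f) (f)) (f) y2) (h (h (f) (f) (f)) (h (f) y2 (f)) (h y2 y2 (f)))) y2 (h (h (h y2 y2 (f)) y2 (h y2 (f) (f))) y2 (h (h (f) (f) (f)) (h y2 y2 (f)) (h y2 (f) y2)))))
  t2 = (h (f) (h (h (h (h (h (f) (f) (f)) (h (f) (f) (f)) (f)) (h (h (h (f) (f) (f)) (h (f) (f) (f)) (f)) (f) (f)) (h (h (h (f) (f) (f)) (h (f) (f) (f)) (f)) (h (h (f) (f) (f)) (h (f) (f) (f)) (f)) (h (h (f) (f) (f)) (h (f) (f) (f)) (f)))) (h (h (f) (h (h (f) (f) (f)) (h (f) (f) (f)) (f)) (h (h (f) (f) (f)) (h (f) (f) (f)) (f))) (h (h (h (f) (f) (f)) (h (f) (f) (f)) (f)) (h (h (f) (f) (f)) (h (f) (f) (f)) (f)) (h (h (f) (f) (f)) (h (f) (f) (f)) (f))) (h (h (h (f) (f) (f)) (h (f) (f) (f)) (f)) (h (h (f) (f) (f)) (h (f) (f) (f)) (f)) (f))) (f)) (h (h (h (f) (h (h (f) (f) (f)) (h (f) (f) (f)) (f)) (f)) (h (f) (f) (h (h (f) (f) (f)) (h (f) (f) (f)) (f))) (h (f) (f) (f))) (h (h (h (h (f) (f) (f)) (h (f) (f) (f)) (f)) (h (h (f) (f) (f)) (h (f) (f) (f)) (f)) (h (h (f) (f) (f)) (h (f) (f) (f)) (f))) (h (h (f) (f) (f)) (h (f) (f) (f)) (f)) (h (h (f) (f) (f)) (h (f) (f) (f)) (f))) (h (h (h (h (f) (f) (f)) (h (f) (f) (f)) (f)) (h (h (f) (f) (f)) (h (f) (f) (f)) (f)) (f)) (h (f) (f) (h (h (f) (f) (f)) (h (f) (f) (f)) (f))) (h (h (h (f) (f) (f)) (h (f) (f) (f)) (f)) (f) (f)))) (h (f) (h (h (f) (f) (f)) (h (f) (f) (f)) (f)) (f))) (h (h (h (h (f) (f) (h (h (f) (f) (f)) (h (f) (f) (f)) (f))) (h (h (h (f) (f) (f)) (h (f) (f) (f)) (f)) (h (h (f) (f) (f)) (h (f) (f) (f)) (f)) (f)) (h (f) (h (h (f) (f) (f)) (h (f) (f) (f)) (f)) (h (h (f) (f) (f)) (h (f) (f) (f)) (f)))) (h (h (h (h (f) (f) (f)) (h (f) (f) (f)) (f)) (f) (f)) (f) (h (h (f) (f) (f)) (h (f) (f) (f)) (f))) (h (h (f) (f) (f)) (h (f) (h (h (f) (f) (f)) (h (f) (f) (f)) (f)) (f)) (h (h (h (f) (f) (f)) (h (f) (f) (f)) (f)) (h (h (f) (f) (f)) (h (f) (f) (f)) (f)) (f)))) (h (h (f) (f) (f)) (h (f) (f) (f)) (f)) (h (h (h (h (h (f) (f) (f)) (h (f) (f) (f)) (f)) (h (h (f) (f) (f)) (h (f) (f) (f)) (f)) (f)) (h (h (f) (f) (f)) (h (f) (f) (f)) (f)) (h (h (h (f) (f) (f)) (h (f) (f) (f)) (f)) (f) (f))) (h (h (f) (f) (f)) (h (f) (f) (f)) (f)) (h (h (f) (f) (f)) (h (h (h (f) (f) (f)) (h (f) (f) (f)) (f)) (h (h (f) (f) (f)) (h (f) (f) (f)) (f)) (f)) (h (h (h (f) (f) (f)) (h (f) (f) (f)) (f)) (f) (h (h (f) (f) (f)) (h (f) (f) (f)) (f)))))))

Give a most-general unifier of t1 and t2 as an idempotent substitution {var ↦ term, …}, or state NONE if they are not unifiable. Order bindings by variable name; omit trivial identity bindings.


{y2 ↦ (h (h (f) (f) (f)) (h (f) (f) (f)) (f))}


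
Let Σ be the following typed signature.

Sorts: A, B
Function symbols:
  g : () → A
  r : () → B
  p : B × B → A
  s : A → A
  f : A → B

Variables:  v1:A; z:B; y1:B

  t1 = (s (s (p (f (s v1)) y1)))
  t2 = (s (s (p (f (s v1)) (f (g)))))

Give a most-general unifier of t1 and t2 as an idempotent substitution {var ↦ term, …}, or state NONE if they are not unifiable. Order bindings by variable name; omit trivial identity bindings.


{y1 ↦ (f (g))}


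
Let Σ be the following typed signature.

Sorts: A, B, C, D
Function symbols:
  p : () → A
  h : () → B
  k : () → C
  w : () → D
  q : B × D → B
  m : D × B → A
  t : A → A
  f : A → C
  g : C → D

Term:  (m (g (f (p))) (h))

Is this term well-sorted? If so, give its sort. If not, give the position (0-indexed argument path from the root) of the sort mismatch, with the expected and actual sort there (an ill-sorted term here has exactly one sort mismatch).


well-sorted; sort = A

      (p) : A
    (f (p)) : C
  (g (f (p))) : D
  (h) : B
(m (g (f (p))) (h)) : A


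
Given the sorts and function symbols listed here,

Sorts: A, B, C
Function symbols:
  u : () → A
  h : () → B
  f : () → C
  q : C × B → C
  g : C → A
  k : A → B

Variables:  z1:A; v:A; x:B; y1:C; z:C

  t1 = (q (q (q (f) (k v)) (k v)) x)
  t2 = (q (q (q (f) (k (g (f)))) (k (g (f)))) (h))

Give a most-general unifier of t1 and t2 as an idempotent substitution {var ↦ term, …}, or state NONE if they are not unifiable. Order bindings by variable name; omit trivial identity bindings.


{v ↦ (g (f)), x ↦ (h)}


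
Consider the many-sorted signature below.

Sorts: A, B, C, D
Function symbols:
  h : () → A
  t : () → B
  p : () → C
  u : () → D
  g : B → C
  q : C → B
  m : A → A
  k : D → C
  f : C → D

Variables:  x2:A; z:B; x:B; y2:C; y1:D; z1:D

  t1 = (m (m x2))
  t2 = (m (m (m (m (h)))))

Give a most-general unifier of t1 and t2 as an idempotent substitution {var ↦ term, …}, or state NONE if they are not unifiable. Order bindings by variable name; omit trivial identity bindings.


{x2 ↦ (m (m (h)))}


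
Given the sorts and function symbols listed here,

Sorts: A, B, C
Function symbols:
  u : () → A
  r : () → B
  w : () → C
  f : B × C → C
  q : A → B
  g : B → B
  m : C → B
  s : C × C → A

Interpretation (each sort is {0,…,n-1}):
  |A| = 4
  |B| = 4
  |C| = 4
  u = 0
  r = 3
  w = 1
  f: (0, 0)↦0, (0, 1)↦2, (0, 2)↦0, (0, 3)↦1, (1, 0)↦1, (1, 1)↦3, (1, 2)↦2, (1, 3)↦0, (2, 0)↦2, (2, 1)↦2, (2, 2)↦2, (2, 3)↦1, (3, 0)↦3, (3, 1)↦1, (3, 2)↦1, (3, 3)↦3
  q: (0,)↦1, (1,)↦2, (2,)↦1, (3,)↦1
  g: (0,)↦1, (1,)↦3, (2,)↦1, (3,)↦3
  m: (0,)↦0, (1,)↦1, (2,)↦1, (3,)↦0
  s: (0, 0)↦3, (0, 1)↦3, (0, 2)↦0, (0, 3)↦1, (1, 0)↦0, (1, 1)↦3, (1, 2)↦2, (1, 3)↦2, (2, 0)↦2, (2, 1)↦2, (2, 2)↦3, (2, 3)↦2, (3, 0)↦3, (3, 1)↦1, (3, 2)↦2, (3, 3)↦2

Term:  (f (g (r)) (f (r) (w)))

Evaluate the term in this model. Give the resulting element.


  r = 3
  (g (r)) = g(3,) = 3
  r = 3
  w = 1
  (f (r) (w)) = f(3, 1) = 1
  (f (g (r)) (f (r) (w))) = f(3, 1) = 1

value = 1


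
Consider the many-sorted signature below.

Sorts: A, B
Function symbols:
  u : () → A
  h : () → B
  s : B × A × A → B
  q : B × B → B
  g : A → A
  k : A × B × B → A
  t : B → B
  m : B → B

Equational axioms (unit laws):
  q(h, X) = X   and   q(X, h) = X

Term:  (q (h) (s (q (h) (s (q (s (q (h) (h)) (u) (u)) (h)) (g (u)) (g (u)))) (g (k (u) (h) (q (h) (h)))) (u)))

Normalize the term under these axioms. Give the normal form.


1. (q (h) (s (q (h) (s (q (s (q (h) (h)) (u) (u)) (h)) (g (u)) (g (u)))) (g (k (u) (h) (q (h) (h)))) (u)))  →  (s (q (h) (s (q (s (q (h) (h)) (u) (u)) (h)) (g (u)) (g (u)))) (g (k (u) (h) (q (h) (h)))) (u))
2. (s (q (h) (s (q (s (q (h) (h)) (u) (u)) (h)) (g (u)) (g (u)))) (g (k (u) (h) (q (h) (h)))) (u))  →  (s (s (q (s (q (h) (h)) (u) (u)) (h)) (g (u)) (g (u))) (g (k (u) (h) (q (h) (h)))) (u))
3. (s (s (q (s (q (h) (h)) (u) (u)) (h)) (g (u)) (g (u))) (g (k (u) (h) (q (h) (h)))) (u))  →  (s (s (s (q (h) (h)) (u) (u)) (g (u)) (g (u))) (g (k (u) (h) (q (h) (h)))) (u))
4. (s (s (s (q (h) (h)) (u) (u)) (g (u)) (g (u))) (g (k (u) (h) (q (h) (h)))) (u))  →  (s (s (s (h) (u) (u)) (g (u)) (g (u))) (g (k (u) (h) (q (h) (h)))) (u))
5. (s (s (s (h) (u) (u)) (g (u)) (g (u))) (g (k (u) (h) (q (h) (h)))) (u))  →  (s (s (s (h) (u) (u)) (g (u)) (g (u))) (g (k (u) (h) (h))) (u))

normal form = (s (s (s (h) (u) (u)) (g (u)) (g (u))) (g (k (u) (h) (h))) (u))


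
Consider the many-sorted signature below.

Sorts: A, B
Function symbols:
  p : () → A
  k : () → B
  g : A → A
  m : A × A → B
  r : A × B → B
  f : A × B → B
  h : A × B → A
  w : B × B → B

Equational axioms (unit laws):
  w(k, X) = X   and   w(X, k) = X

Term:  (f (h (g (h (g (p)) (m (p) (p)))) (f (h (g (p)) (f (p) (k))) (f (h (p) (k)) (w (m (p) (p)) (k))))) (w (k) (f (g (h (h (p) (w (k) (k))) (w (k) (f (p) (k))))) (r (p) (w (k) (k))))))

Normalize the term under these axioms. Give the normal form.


normal form = (f (h (g (h (g (p)) (m (p) (p)))) (f (h (g (p)) (f (p) (k))) (f (h (p) (k)) (m (p) (p))))) (f (g (h (h (p) (k)) (f (p) (k)))) (r (p) (k))))

1. (f (h (g (h (g (p)) (m (p) (p)))) (f (h (g (p)) (f (p) (k))) (f (h (p) (k)) (w (m (p) (p)) (k))))) (w (k) (f (g (h (h (p) (w (k) (k))) (w (k) (f (p) (k))))) (r (p) (w (k) (k))))))  →  (f (h (g (h (g (p)) (m (p) (p)))) (f (h (g (p)) (f (p) (k))) (f (h (p) (k)) (m (p) (p))))) (w (k) (f (g (h (h (p) (w (k) (k))) (w (k) (f (p) (k))))) (r (p) (w (k) (k))))))
2. (f (h (g (h (g (p)) (m (p) (p)))) (f (h (g (p)) (f (p) (k))) (f (h (p) (k)) (m (p) (p))))) (w (k) (f (g (h (h (p) (w (k) (k))) (w (k) (f (p) (k))))) (r (p) (w (k) (k))))))  →  (f (h (g (h (g (p)) (m (p) (p)))) (f (h (g (p)) (f (p) (k))) (f (h (p) (k)) (m (p) (p))))) (f (g (h (h (p) (w (k) (k))) (w (k) (f (p) (k))))) (r (p) (w (k) (k)))))
3. (f (h (g (h (g (p)) (m (p) (p)))) (f (h (g (p)) (f (p) (k))) (f (h (p) (k)) (m (p) (p))))) (f (g (h (h (p) (w (k) (k))) (w (k) (f (p) (k))))) (r (p) (w (k) (k)))))  →  (f (h (g (h (g (p)) (m (p) (p)))) (f (h (g (p)) (f (p) (k))) (f (h (p) (k)) (m (p) (p))))) (f (g (h (h (p) (k)) (w (k) (f (p) (k))))) (r (p) (w (k) (k)))))
4. (f (h (g (h (g (p)) (m (p) (p)))) (f (h (g (p)) (f (p) (k))) (f (h (p) (k)) (m (p) (p))))) (f (g (h (h (p) (k)) (w (k) (f (p) (k))))) (r (p) (w (k) (k)))))  →  (f (h (g (h (g (p)) (m (p) (p)))) (f (h (g (p)) (f (p) (k))) (f (h (p) (k)) (m (p) (p))))) (f (g (h (h (p) (k)) (f (p) (k)))) (r (p) (w (k) (k)))))
5. (f (h (g (h (g (p)) (m (p) (p)))) (f (h (g (p)) (f (p) (k))) (f (h (p) (k)) (m (p) (p))))) (f (g (h (h (p) (k)) (f (p) (k)))) (r (p) (w (k) (k)))))  →  (f (h (g (h (g (p)) (m (p) (p)))) (f (h (g (p)) (f (p) (k))) (f (h (p) (k)) (m (p) (p))))) (f (g (h (h (p) (k)) (f (p) (k)))) (r (p) (k))))


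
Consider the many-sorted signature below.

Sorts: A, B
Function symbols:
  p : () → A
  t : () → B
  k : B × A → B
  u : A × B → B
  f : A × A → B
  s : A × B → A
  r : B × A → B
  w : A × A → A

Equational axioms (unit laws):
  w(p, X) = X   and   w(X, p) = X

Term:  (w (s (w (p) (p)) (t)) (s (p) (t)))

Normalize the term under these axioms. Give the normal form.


normal form = (w (s (p) (t)) (s (p) (t)))

1. (w (s (w (p) (p)) (t)) (s (p) (t)))  →  (w (s (p) (t)) (s (p) (t)))


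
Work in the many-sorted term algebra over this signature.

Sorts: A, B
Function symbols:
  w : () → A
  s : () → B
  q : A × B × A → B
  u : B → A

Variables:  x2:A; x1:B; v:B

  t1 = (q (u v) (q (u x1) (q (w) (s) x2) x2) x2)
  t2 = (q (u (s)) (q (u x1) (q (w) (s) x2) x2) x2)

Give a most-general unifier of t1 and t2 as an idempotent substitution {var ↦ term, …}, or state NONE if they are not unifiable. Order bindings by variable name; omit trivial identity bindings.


{v ↦ (s)}


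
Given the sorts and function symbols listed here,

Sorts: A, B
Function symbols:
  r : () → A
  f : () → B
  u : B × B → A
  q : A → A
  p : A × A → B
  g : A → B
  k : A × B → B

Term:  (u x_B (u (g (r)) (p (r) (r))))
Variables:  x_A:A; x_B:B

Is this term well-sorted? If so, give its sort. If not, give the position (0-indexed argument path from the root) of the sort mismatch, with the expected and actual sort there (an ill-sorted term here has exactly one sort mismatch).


ill-sorted at position [1]: expected B, got A

  x_B : B
      (r) : A
    (g (r)) : B
      (r) : A
      (r) : A
    (p (r) (r)) : B
  (u (g (r)) (p (r) (r))) : A
(u x_B (u (g (r)) (p (r) (r)))) : ✗ arg 1 at [1] has sort A, expected B


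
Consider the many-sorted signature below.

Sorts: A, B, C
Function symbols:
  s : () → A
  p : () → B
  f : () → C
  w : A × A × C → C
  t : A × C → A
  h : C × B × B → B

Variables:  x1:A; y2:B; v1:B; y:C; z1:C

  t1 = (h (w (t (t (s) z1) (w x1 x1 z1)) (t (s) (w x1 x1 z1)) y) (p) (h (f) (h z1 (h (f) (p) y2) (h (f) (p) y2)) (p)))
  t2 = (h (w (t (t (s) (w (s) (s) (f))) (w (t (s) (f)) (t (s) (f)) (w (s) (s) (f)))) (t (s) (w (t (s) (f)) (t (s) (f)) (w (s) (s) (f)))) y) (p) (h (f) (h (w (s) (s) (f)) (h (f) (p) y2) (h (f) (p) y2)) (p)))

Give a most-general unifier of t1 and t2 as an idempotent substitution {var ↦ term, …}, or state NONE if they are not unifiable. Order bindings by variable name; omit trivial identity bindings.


{x1 ↦ (t (s) (f)), z1 ↦ (w (s) (s) (f))}


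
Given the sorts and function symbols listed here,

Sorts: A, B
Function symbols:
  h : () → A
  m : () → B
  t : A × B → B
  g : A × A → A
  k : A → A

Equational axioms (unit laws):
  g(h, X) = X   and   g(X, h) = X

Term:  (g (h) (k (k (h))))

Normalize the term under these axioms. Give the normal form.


1. (g (h) (k (k (h))))  →  (k (k (h)))

normal form = (k (k (h)))


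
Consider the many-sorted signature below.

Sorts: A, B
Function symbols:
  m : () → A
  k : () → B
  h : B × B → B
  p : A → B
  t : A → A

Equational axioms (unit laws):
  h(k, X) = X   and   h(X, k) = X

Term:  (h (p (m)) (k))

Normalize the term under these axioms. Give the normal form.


normal form = (p (m))

1. (h (p (m)) (k))  →  (p (m))


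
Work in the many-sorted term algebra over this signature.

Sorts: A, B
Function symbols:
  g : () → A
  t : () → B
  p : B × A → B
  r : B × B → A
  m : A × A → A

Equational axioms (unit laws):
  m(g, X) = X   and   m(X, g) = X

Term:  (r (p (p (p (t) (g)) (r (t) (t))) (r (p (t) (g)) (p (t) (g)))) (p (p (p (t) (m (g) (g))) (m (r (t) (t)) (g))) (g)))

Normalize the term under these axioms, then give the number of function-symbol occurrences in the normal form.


1. (r (p (p (p (t) (g)) (r (t) (t))) (r (p (t) (g)) (p (t) (g)))) (p (p (p (t) (m (g) (g))) (m (r (t) (t)) (g))) (g)))  →  (r (p (p (p (t) (g)) (r (t) (t))) (r (p (t) (g)) (p (t) (g)))) (p (p (p (t) (g)) (m (r (t) (t)) (g))) (g)))
2. (r (p (p (p (t) (g)) (r (t) (t))) (r (p (t) (g)) (p (t) (g)))) (p (p (p (t) (g)) (m (r (t) (t)) (g))) (g)))  →  (r (p (p (p (t) (g)) (r (t) (t))) (r (p (t) (g)) (p (t) (g)))) (p (p (p (t) (g)) (r (t) (t))) (g)))
normal form: (r (p (p (p (t) (g)) (r (t) (t))) (r (p (t) (g)) (p (t) (g)))) (p (p (p (t) (g)) (r (t) (t))) (g)))

size = 25


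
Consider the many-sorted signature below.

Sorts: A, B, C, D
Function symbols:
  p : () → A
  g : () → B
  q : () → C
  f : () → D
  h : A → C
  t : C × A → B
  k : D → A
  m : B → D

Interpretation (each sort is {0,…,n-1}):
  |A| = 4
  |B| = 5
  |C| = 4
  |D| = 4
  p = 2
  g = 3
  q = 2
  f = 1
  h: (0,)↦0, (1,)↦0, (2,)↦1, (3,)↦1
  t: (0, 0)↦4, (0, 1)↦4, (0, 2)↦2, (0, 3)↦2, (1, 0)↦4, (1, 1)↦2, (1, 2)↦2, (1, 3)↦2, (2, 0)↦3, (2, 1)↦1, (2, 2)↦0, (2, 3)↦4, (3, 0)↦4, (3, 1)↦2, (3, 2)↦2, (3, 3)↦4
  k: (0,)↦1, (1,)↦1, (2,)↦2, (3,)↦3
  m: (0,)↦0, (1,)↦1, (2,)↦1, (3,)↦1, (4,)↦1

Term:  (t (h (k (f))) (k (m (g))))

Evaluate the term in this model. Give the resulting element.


  f = 1
  (k (f)) = k(1,) = 1
  (h (k (f))) = h(1,) = 0
  g = 3
  (m (g)) = m(3,) = 1
  (k (m (g))) = k(1,) = 1
  (t (h (k (f))) (k (m (g)))) = t(0, 1) = 4

value = 4


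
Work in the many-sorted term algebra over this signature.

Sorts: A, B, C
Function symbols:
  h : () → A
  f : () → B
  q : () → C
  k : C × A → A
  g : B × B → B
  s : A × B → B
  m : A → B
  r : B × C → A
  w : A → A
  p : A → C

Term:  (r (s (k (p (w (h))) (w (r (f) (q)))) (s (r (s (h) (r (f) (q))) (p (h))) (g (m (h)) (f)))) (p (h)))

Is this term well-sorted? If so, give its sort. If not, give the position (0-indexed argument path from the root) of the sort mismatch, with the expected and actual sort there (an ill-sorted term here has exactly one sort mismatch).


ill-sorted at position [0, 1, 0, 0, 1]: expected B, got A

          (h) : A
        (w (h)) : A
      (p (w (h))) : C
          (f) : B
          (q) : C
        (r (f) (q)) : A
      (w (r (f) (q))) : A
    (k (p (w (h))) (w (r (f) (q)))) : A
          (h) : A
            (f) : B
            (q) : C
          (r (f) (q)) : A
        (s (h) (r (f) (q))) : ✗ arg 1 at [0, 1, 0, 0, 1] has sort A, expected B
          (h) : A
        (p (h)) : C
          (h) : A
        (m (h)) : B
        (f) : B
      (g (m (h)) (f)) : B
    (h) : A
  (p (h)) : C


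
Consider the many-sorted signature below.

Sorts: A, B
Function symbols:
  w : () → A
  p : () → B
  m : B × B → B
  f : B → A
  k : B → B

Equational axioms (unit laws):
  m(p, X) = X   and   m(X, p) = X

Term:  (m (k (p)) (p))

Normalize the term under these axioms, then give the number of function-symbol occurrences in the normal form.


1. (m (k (p)) (p))  →  (k (p))
normal form: (k (p))

size = 2


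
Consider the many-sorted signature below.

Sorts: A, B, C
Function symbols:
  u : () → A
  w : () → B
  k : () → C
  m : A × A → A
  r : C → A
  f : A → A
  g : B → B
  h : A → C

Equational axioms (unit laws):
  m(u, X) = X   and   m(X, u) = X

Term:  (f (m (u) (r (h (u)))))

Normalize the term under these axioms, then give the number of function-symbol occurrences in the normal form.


size = 4

1. (f (m (u) (r (h (u)))))  →  (f (r (h (u))))
normal form: (f (r (h (u))))
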